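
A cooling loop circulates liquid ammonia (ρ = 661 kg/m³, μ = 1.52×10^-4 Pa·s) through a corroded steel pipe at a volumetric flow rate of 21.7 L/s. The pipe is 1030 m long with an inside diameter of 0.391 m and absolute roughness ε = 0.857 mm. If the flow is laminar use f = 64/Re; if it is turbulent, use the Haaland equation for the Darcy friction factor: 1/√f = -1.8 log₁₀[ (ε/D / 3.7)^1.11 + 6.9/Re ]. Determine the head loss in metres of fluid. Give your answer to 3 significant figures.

Q = 21.7 L/s = 21.7/1000 = 0.0217 m³/s.
Cross-sectional area A = πD²/4 = π(0.391)²/4 = 0.1201 m²; mean velocity V = Q/A = 0.0217/0.1201 = 0.1807 m/s.
Reynolds number Re = ρVD/μ = 661 · 0.1807 · 0.391 / 0.000152 = 3.073e+05.
Re > 4000 → turbulent. Relative roughness ε/D = 0.000857/0.391 = 0.00219. Haaland: 1/√f = -1.8 log₁₀[(0.00219/3.7)^1.11 + 6.9/3.073e+05] = -1.8 log₁₀[0.000262 + 2.25e-05] = 6.384, so f = 0.02454.
Darcy-Weisbach: ΔP = f(L/D)(ρV²/2) = 0.02454·(1030/0.391)·(661·0.1807²/2) = 0.02454·2634·10.79 = 697.7 Pa.
Head loss h_f = ΔP/(ρg) = 697.7/(661·9.81) = 0.108 m.

h_f ≈ 0.108 m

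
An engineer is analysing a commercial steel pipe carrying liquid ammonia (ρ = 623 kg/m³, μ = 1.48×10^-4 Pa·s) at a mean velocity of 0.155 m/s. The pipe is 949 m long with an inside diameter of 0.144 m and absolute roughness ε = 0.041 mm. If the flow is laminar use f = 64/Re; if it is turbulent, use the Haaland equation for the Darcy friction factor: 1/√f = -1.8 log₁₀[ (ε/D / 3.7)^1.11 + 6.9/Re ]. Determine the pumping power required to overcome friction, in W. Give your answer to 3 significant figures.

P ≈ 2.40 W

Reynolds number Re = ρVD/μ = 623 · 0.155 · 0.144 / 0.000148 = 9.396e+04.
Re > 4000 → turbulent. Relative roughness ε/D = 4.1e-05/0.144 = 0.000285. Haaland: 1/√f = -1.8 log₁₀[(0.000285/3.7)^1.11 + 6.9/9.396e+04] = -1.8 log₁₀[2.71e-05 + 7.34e-05] = 7.195, so f = 0.01931.
Darcy-Weisbach: ΔP = f(L/D)(ρV²/2) = 0.01931·(949/0.144)·(623·0.155²/2) = 0.01931·6590·7.484 = 952.6 Pa.
Q = V·A = 0.155·0.01629 = 0.002524 m³/s.
Pumping power P = QΔP = 0.002524·952.6 = 2.405 W = 2.40 W.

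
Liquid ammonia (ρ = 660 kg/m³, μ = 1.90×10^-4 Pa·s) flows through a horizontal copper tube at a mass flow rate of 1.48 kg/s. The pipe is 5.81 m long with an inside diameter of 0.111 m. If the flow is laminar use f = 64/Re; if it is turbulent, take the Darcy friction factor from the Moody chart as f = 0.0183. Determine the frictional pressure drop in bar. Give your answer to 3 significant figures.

ΔP ≈ 1.70×10^-4 bar

A = πD²/4 = π(0.111)²/4 = 0.009677 m²; mean velocity V = ṁ/(ρA) = 1.48/(660 · 0.009677) = 0.2317 m/s.
Reynolds number Re = ρVD/μ = 660 · 0.2317 · 0.111 / 0.00019 = 8.935e+04.
Re > 4000 → turbulent; use the Moody-chart value f = 0.0183.
Darcy-Weisbach: ΔP = f(L/D)(ρV²/2) = 0.0183·(5.81/0.111)·(660·0.2317²/2) = 0.0183·52.34·17.72 = 16.97 Pa.
ΔP = 16.97 Pa = 1.70×10^-4 bar.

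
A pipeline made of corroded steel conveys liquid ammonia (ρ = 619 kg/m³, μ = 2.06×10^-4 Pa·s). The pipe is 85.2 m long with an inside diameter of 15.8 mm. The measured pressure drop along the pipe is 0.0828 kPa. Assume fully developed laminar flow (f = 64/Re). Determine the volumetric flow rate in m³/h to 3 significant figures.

For laminar flow, f = 64/Re with Re = ρVD/μ, so Darcy-Weisbach reduces to ΔP = 32μLV/D². Solving for V: V = ΔP·D²/(32μL) = 82.8·(0.0158)²/(32·0.000206·85.2) = 0.0368 m/s.
Check: Re = ρVD/μ = 619·0.0368·0.0158/0.000206 = 1747 < 2300, so the laminar assumption holds.
Q = V·A = 0.0368·(π/4·0.0158²) = 7.216e-06 m³/s = 0.0260 m³/h.

Q ≈ 0.0260 m³/h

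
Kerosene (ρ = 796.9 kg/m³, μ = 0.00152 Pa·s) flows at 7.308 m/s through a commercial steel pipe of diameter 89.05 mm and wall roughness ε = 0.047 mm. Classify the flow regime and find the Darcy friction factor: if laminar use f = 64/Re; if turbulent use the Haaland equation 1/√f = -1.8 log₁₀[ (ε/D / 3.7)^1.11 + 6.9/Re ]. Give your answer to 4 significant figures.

Re = ρVD/μ = 796.9·7.308·0.08905/0.00152 = 3.412e+05.
Re > 4000 → turbulent. ε/D = 4.7e-05/0.08905 = 0.000528; Haaland: 1/√f = -1.8 log₁₀[5.39e-05 + 2.02e-05] = 7.435, so f = 0.01809.

f ≈ 0.01809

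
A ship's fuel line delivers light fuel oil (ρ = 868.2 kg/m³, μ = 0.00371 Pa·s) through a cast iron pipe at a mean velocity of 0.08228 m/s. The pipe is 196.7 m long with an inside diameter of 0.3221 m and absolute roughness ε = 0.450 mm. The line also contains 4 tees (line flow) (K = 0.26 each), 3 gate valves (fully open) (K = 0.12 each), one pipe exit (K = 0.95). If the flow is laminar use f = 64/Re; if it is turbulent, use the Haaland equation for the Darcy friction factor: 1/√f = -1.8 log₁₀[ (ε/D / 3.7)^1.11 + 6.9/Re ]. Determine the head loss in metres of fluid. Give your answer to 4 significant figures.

Reynolds number Re = ρVD/μ = 868.2 · 0.08228 · 0.3221 / 0.00371 = 6202.
Re > 4000 → turbulent. Relative roughness ε/D = 0.00045/0.3221 = 0.0014. Haaland: 1/√f = -1.8 log₁₀[(0.0014/3.7)^1.11 + 6.9/6202] = -1.8 log₁₀[0.000159 + 0.00111] = 5.212, so f = 0.03681.
Total minor-loss coefficient ΣK = 4·0.26 + 3·0.12 + 1·0.95 = 2.35.
ΔP = [f·L/D + ΣK]·(ρV²/2) = [0.03681·196.7/0.3221 + 2.35]·(868.2·0.08228²/2) = [22.48 + 2.35]·2.939 = 72.96 Pa.
Head loss h_f = ΔP/(ρg) = 72.96/(868.2·9.81) = 0.008567 m.

h_f ≈ 0.008567 m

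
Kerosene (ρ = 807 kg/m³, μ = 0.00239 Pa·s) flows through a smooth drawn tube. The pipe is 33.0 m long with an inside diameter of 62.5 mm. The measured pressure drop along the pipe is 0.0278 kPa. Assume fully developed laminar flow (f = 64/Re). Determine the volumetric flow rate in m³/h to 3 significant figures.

Q ≈ 0.475 m³/h

For laminar flow, f = 64/Re with Re = ρVD/μ, so Darcy-Weisbach reduces to ΔP = 32μLV/D². Solving for V: V = ΔP·D²/(32μL) = 27.8·(0.0625)²/(32·0.00239·33) = 0.04303 m/s.
Check: Re = ρVD/μ = 807·0.04303·0.0625/0.00239 = 908 < 2300, so the laminar assumption holds.
Q = V·A = 0.04303·(π/4·0.0625²) = 0.000132 m³/s = 0.475 m³/h.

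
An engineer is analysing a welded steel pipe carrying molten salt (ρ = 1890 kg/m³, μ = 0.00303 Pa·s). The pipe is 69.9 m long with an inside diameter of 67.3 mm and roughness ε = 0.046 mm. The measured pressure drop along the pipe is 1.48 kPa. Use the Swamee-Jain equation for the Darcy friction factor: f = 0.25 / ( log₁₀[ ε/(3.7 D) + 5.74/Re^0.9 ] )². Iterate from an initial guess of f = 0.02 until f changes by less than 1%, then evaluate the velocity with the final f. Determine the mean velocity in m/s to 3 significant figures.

Rearranging Darcy-Weisbach: V = √(2·ΔP·D/(f·L·ρ)). With ε/D = 4.6e-05/0.0673 = 0.000684, iterate starting from f = 0.02:
  f = 0.02 → V = √(2·1480·0.0673/(0.02·69.9·1890)) = 0.2746 m/s; Re = ρVD/μ = 1.153e+04; f → 0.03105
  f = 0.03105 → V = 0.2204 m/s; Re = 9251; f → 0.03278
  f = 0.03278 → V = 0.2145 m/s; Re = 9004; f → 0.03301
Converged (Δf/f < 1%). With the final f = 0.03301: V = √(2·1480·0.0673/(0.03301·69.9·1890)) = 0.2137 m/s.

V ≈ 0.214 m/s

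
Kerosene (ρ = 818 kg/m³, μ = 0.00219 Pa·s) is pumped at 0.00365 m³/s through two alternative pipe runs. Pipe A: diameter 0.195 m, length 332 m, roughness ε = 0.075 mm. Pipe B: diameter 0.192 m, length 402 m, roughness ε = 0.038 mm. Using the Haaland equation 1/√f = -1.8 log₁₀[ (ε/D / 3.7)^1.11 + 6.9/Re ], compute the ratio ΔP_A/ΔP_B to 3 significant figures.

Pipe A: V = Q/A = 0.00365/0.02986 = 0.1222 m/s; Re = 8902; ε/D = 0.000385; Haaland → f = 0.03233; ΔP_A = f(L/D)(ρV²/2) = 336.2 Pa.
Pipe B: V = Q/A = 0.00365/0.02895 = 0.1261 m/s; Re = 9041; ε/D = 0.000198; Haaland → f = 0.03197; ΔP_B = f(L/D)(ρV²/2) = 435.1 Pa.
ΔP_A/ΔP_B = 336.2/435.1 = 0.773.

ΔP_A/ΔP_B ≈ 0.773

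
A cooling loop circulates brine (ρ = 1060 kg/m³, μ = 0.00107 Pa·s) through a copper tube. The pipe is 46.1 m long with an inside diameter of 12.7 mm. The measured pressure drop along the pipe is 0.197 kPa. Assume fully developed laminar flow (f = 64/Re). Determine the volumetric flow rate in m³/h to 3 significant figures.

For laminar flow, f = 64/Re with Re = ρVD/μ, so Darcy-Weisbach reduces to ΔP = 32μLV/D². Solving for V: V = ΔP·D²/(32μL) = 197·(0.0127)²/(32·0.00107·46.1) = 0.02013 m/s.
Check: Re = ρVD/μ = 1060·0.02013·0.0127/0.00107 = 253.3 < 2300, so the laminar assumption holds.
Q = V·A = 0.02013·(π/4·0.0127²) = 2.55e-06 m³/s = 0.00918 m³/h.

Q ≈ 0.00918 m³/h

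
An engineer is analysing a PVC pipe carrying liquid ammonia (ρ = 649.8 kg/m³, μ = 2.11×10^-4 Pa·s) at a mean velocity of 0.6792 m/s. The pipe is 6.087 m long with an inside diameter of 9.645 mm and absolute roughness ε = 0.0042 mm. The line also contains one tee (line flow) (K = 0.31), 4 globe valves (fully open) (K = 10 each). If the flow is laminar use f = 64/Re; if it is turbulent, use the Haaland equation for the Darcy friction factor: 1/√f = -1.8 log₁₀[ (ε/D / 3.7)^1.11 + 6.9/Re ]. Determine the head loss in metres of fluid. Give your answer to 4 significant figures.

Reynolds number Re = ρVD/μ = 649.8 · 0.6792 · 0.009645 / 0.000211 = 2.017e+04.
Re > 4000 → turbulent. Relative roughness ε/D = 4.2e-06/0.009645 = 0.000435. Haaland: 1/√f = -1.8 log₁₀[(0.000435/3.7)^1.11 + 6.9/2.017e+04] = -1.8 log₁₀[4.35e-05 + 0.000342] = 6.145, so f = 0.02648.
Total minor-loss coefficient ΣK = 1·0.31 + 4·10 = 40.3.
ΔP = [f·L/D + ΣK]·(ρV²/2) = [0.02648·6.087/0.009645 + 40.3]·(649.8·0.6792²/2) = [16.71 + 40.3]·149.9 = 8547 Pa.
Head loss h_f = ΔP/(ρg) = 8547/(649.8·9.81) = 1.341 m.

h_f ≈ 1.341 m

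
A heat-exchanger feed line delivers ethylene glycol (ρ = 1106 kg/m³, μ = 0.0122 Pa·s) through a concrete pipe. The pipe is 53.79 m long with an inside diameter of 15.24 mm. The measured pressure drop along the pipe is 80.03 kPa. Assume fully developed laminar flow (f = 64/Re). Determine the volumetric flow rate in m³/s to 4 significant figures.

For laminar flow, f = 64/Re with Re = ρVD/μ, so Darcy-Weisbach reduces to ΔP = 32μLV/D². Solving for V: V = ΔP·D²/(32μL) = 8.003e+04·(0.01524)²/(32·0.0122·53.79) = 0.8851 m/s.
Check: Re = ρVD/μ = 1106·0.8851·0.01524/0.0122 = 1223 < 2300, so the laminar assumption holds.
Q = V·A = 0.8851·(π/4·0.01524²) = 0.0001615 m³/s = 1.615×10^-4 m³/s.

Q ≈ 1.615×10^-4 m³/s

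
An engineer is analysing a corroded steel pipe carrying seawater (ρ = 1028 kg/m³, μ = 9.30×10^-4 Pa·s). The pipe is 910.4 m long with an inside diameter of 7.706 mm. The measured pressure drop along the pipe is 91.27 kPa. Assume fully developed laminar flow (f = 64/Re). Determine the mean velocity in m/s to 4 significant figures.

V ≈ 0.2000 m/s

For laminar flow, f = 64/Re with Re = ρVD/μ, so Darcy-Weisbach reduces to ΔP = 32μLV/D². Solving for V: V = ΔP·D²/(32μL) = 9.127e+04·(0.007706)²/(32·0.00093·910.4) = 0.2 m/s.
Check: Re = ρVD/μ = 1028·0.2·0.007706/0.00093 = 1704 < 2300, so the laminar assumption holds.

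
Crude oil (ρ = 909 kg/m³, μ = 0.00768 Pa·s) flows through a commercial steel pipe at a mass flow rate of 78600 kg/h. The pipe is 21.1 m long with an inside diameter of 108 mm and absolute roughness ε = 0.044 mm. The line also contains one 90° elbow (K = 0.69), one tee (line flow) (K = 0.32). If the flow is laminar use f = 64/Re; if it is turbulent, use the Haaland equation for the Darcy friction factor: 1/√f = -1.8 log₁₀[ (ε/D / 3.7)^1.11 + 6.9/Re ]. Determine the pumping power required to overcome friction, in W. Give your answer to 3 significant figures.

ṁ = 78600 kg/h = 78600/3600 = 21.83 kg/s.
A = πD²/4 = π(0.108)²/4 = 0.009161 m²; mean velocity V = ṁ/(ρA) = 21.83/(909 · 0.009161) = 2.622 m/s.
Reynolds number Re = ρVD/μ = 909 · 2.622 · 0.108 / 0.00768 = 3.352e+04.
Re > 4000 → turbulent. Relative roughness ε/D = 4.4e-05/0.108 = 0.000407. Haaland: 1/√f = -1.8 log₁₀[(0.000407/3.7)^1.11 + 6.9/3.352e+04] = -1.8 log₁₀[4.04e-05 + 0.000206] = 6.495, so f = 0.0237.
Total minor-loss coefficient ΣK = 1·0.69 + 1·0.32 = 1.01.
ΔP = [f·L/D + ΣK]·(ρV²/2) = [0.0237·21.1/0.108 + 1.01]·(909·2.622²/2) = [4.631 + 1.01]·3124 = 1.762e+04 Pa.
Q = ṁ/ρ = 21.83/909 = 0.02402 m³/s.
Pumping power P = QΔP = 0.02402·1.762e+04 = 423.3 W = 423 W.

P ≈ 423 W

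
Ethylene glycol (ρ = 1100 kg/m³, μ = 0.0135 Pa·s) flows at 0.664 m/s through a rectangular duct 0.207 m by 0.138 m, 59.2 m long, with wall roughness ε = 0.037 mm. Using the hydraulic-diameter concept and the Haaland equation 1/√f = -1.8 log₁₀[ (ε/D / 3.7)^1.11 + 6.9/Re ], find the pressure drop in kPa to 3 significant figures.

ΔP ≈ 2.78 kPa

Hydraulic diameter D_h = 4A/P = 4·(0.207·0.138)/(2·(0.207+0.138)) = 0.1143/0.69 = 0.1656 m.
Re = ρVD_h/μ = 1100·0.664·0.1656/0.0135 = 8960.
ε/D_h = 3.7e-05/0.1656 = 0.000223; Haaland gives 1/√f = -1.8 log₁₀[2.07e-05+0.00077] = 5.583, so f = 0.03208.
ΔP = f(L/D_h)(ρV²/2) = 0.03208·59.2/0.1656·242.5 = 2781 Pa.
ΔP = 2.78 kPa.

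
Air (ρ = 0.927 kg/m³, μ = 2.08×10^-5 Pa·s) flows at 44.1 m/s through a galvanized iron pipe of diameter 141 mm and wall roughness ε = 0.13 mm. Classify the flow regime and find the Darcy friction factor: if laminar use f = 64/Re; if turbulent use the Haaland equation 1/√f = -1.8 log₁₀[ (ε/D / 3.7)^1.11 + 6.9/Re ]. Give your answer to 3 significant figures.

Re = ρVD/μ = 0.927·44.1·0.141/2.08e-05 = 2.771e+05.
Re > 4000 → turbulent. ε/D = 0.00013/0.141 = 0.000922; Haaland: 1/√f = -1.8 log₁₀[0.0001 + 2.49e-05] = 7.026, so f = 0.02026.

f ≈ 0.0203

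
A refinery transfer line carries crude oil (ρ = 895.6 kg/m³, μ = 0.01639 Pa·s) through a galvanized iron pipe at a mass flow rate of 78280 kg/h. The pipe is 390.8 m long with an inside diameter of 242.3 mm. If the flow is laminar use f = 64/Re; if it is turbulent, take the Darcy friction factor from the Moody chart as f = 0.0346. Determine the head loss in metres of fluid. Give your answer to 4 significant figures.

h_f ≈ 0.7886 m

ṁ = 78280 kg/h = 78280/3600 = 21.74 kg/s.
A = πD²/4 = π(0.2423)²/4 = 0.04611 m²; mean velocity V = ṁ/(ρA) = 21.74/(895.6 · 0.04611) = 0.5265 m/s.
Reynolds number Re = ρVD/μ = 895.6 · 0.5265 · 0.2423 / 0.0164 = 6971.
Re > 4000 → turbulent; use the Moody-chart value f = 0.0346.
Darcy-Weisbach: ΔP = f(L/D)(ρV²/2) = 0.0346·(390.8/0.2423)·(895.6·0.5265²/2) = 0.0346·1613·124.2 = 6928 Pa.
Head loss h_f = ΔP/(ρg) = 6928/(895.6·9.81) = 0.7886 m.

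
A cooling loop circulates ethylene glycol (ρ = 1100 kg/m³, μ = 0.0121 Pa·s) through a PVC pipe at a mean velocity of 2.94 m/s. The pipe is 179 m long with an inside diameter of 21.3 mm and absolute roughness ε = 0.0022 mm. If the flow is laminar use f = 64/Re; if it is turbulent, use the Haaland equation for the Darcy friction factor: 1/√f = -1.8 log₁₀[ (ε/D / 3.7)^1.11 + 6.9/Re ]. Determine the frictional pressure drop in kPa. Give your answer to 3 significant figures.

ΔP ≈ 1450 kPa

Reynolds number Re = ρVD/μ = 1100 · 2.94 · 0.0213 / 0.0121 = 5693.
Re > 4000 → turbulent. Relative roughness ε/D = 2.2e-06/0.0213 = 0.000103. Haaland: 1/√f = -1.8 log₁₀[(0.000103/3.7)^1.11 + 6.9/5693] = -1.8 log₁₀[8.81e-06 + 0.00121] = 5.244, so f = 0.03636.
Darcy-Weisbach: ΔP = f(L/D)(ρV²/2) = 0.03636·(179/0.0213)·(1100·2.94²/2) = 0.03636·8404·4754 = 1.453e+06 Pa.
ΔP = 1.453e+06 Pa = 1450 kPa.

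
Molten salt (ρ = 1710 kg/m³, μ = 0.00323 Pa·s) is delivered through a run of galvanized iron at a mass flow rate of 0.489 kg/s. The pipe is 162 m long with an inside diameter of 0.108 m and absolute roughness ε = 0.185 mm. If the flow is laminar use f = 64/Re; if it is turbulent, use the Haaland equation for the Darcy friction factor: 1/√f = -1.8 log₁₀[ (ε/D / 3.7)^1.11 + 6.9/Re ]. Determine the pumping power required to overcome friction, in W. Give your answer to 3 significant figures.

P ≈ 0.0128 W

A = πD²/4 = π(0.108)²/4 = 0.009161 m²; mean velocity V = ṁ/(ρA) = 0.489/(1710 · 0.009161) = 0.03122 m/s.
Reynolds number Re = ρVD/μ = 1710 · 0.03122 · 0.108 / 0.00323 = 1785.
Re < 2300 → laminar flow, so f = 64/Re = 64/1785 = 0.03586 (the turbulent correlation is not needed).
Darcy-Weisbach: ΔP = f(L/D)(ρV²/2) = 0.03586·(162/0.108)·(1710·0.03122²/2) = 0.03586·1500·0.8331 = 44.81 Pa.
Q = ṁ/ρ = 0.489/1710 = 0.000286 m³/s.
Pumping power P = QΔP = 0.000286·44.81 = 0.01281 W = 0.0128 W.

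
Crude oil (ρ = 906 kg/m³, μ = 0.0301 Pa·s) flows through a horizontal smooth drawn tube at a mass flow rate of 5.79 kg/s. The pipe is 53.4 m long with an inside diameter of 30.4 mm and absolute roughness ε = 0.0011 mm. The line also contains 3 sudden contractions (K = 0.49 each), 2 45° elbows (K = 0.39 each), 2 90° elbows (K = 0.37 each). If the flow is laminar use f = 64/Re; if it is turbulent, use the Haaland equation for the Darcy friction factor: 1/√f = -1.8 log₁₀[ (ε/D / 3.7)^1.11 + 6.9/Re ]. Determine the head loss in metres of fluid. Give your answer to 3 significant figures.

h_f ≈ 240 m

A = πD²/4 = π(0.0304)²/4 = 0.0007258 m²; mean velocity V = ṁ/(ρA) = 5.79/(906 · 0.0007258) = 8.805 m/s.
Reynolds number Re = ρVD/μ = 906 · 8.805 · 0.0304 / 0.0301 = 8057.
Re > 4000 → turbulent. Relative roughness ε/D = 1.1e-06/0.0304 = 3.62e-05. Haaland: 1/√f = -1.8 log₁₀[(3.62e-05/3.7)^1.11 + 6.9/8057] = -1.8 log₁₀[2.75e-06 + 0.000856] = 5.519, so f = 0.03283.
Total minor-loss coefficient ΣK = 3·0.49 + 2·0.39 + 2·0.37 = 2.99.
ΔP = [f·L/D + ΣK]·(ρV²/2) = [0.03283·53.4/0.0304 + 2.99]·(906·8.805²/2) = [57.68 + 2.99]·3.512e+04 = 2.13e+06 Pa.
Head loss h_f = ΔP/(ρg) = 2.13e+06/(906·9.81) = 240 m.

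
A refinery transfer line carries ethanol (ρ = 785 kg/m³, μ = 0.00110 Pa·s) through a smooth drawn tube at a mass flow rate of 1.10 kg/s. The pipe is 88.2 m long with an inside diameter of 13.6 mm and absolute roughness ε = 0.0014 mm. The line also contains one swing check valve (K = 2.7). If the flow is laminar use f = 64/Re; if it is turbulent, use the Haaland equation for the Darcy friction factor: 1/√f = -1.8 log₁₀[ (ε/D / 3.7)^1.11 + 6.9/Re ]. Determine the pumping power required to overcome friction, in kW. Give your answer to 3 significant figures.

A = πD²/4 = π(0.0136)²/4 = 0.0001453 m²; mean velocity V = ṁ/(ρA) = 1.1/(785 · 0.0001453) = 9.646 m/s.
Reynolds number Re = ρVD/μ = 785 · 9.646 · 0.0136 / 0.0011 = 9.362e+04.
Re > 4000 → turbulent. Relative roughness ε/D = 1.4e-06/0.0136 = 0.000103. Haaland: 1/√f = -1.8 log₁₀[(0.000103/3.7)^1.11 + 6.9/9.362e+04] = -1.8 log₁₀[8.78e-06 + 7.37e-05] = 7.351, so f = 0.01851.
Total minor-loss coefficient ΣK = 1·2.7 = 2.7.
ΔP = [f·L/D + ΣK]·(ρV²/2) = [0.01851·88.2/0.0136 + 2.7]·(785·9.646²/2) = [120 + 2.7]·3.652e+04 = 4.482e+06 Pa.
Q = ṁ/ρ = 1.1/785 = 0.001401 m³/s.
Pumping power P = QΔP = 0.001401·4.482e+06 = 6281 W = 6.28 kW.

P ≈ 6.28 kW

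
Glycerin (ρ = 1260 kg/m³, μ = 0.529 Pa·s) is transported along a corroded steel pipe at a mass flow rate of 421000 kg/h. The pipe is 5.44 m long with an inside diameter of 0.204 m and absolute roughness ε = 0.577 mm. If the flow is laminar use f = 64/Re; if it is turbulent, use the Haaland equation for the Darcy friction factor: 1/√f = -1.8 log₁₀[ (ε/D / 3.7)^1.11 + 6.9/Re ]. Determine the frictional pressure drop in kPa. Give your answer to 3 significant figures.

ΔP ≈ 6.28 kPa

ṁ = 421000 kg/h = 421000/3600 = 116.9 kg/s.
A = πD²/4 = π(0.204)²/4 = 0.03269 m²; mean velocity V = ṁ/(ρA) = 116.9/(1260 · 0.03269) = 2.84 m/s.
Reynolds number Re = ρVD/μ = 1260 · 2.84 · 0.204 / 0.529 = 1380.
Re < 2300 → laminar flow, so f = 64/Re = 64/1380 = 0.04638 (the turbulent correlation is not needed).
Darcy-Weisbach: ΔP = f(L/D)(ρV²/2) = 0.04638·(5.44/0.204)·(1260·2.84²/2) = 0.04638·26.67·5080 = 6284 Pa.
ΔP = 6284 Pa = 6.28 kPa.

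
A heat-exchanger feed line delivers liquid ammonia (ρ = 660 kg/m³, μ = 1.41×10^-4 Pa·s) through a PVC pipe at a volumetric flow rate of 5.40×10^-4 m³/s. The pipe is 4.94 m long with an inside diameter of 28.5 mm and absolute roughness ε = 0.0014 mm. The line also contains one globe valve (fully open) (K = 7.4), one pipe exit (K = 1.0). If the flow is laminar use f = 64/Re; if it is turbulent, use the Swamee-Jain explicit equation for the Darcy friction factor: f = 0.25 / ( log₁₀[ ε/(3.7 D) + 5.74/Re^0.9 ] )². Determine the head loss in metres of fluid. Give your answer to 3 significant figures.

Cross-sectional area A = πD²/4 = π(0.0285)²/4 = 0.0006379 m²; mean velocity V = Q/A = 0.00054/0.0006379 = 0.8465 m/s.
Reynolds number Re = ρVD/μ = 660 · 0.8465 · 0.0285 / 0.000141 = 1.129e+05.
Re > 4000 → turbulent. Relative roughness ε/D = 1.4e-06/0.0285 = 4.91e-05. Swamee-Jain: f = 0.25/(log₁₀[4.91e-05/3.7 + 5.74/1.129e+05^0.9])² = 0.25/(log₁₀[1.33e-05 + 0.000163])² = 0.25/(-3.755)² = 0.01773.
Total minor-loss coefficient ΣK = 1·7.4 + 1·1 = 8.4.
ΔP = [f·L/D + ΣK]·(ρV²/2) = [0.01773·4.94/0.0285 + 8.4]·(660·0.8465²/2) = [3.074 + 8.4]·236.5 = 2713 Pa.
Head loss h_f = ΔP/(ρg) = 2713/(660·9.81) = 0.419 m.

h_f ≈ 0.419 m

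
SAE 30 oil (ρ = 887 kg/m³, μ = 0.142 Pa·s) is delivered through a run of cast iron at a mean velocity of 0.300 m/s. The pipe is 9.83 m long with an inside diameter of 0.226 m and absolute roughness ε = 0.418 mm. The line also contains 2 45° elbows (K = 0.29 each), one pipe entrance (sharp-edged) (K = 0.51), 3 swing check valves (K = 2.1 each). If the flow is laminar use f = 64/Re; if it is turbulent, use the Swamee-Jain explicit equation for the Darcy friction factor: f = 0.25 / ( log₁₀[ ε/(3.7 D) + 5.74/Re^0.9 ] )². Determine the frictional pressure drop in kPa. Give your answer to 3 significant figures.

Reynolds number Re = ρVD/μ = 887 · 0.3 · 0.226 / 0.142 = 423.5.
Re < 2300 → laminar flow, so f = 64/Re = 64/423.5 = 0.1511 (the turbulent correlation is not needed).
Total minor-loss coefficient ΣK = 2·0.29 + 1·0.51 + 3·2.1 = 7.39.
ΔP = [f·L/D + ΣK]·(ρV²/2) = [0.1511·9.83/0.226 + 7.39]·(887·0.3²/2) = [6.573 + 7.39]·39.91 = 557.3 Pa.
ΔP = 557.3 Pa = 0.557 kPa.

ΔP ≈ 0.557 kPa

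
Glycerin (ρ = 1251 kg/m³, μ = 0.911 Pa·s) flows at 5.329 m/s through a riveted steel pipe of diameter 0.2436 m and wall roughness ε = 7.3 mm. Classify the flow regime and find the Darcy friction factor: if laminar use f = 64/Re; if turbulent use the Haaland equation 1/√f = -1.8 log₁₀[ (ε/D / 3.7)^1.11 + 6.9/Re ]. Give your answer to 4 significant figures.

Re = ρVD/μ = 1251·5.329·0.2436/0.911 = 1783.
Re < 2300 → laminar, so f = 64/Re = 0.0359 (roughness is irrelevant in laminar flow).

f ≈ 0.03590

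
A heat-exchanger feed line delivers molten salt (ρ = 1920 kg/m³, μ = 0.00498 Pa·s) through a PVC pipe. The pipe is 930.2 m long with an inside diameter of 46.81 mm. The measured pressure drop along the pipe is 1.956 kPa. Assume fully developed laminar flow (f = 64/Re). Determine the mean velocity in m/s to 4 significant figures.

For laminar flow, f = 64/Re with Re = ρVD/μ, so Darcy-Weisbach reduces to ΔP = 32μLV/D². Solving for V: V = ΔP·D²/(32μL) = 1956·(0.04681)²/(32·0.00498·930.2) = 0.02891 m/s.
Check: Re = ρVD/μ = 1920·0.02891·0.04681/0.00498 = 521.8 < 2300, so the laminar assumption holds.

V ≈ 0.02891 m/s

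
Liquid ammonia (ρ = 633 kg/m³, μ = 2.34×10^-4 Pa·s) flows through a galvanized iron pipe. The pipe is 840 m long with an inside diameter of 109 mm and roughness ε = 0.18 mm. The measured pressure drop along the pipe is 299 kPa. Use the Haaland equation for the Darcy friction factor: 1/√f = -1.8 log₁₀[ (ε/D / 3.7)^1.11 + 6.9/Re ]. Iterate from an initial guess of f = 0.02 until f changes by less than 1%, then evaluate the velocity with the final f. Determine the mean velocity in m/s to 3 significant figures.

Rearranging Darcy-Weisbach: V = √(2·ΔP·D/(f·L·ρ)). With ε/D = 0.00018/0.109 = 0.00165, iterate starting from f = 0.02:
  f = 0.02 → V = √(2·2.99e+05·0.109/(0.02·840·633)) = 2.476 m/s; Re = ρVD/μ = 7.3e+05; f → 0.02257
  f = 0.02257 → V = 2.331 m/s; Re = 6.872e+05; f → 0.02259
Converged (Δf/f < 1%). With the final f = 0.02259: V = √(2·2.99e+05·0.109/(0.02259·840·633)) = 2.33 m/s.

V ≈ 2.33 m/s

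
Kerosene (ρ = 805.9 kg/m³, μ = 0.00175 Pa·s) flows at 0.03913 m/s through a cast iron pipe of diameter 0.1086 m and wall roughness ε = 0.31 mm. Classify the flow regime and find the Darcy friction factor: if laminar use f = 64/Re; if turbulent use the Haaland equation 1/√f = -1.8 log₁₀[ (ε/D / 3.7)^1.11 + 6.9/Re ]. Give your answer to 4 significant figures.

f ≈ 0.03270

Re = ρVD/μ = 805.9·0.03913·0.1086/0.00175 = 1957.
Re < 2300 → laminar, so f = 64/Re = 0.0327 (roughness is irrelevant in laminar flow).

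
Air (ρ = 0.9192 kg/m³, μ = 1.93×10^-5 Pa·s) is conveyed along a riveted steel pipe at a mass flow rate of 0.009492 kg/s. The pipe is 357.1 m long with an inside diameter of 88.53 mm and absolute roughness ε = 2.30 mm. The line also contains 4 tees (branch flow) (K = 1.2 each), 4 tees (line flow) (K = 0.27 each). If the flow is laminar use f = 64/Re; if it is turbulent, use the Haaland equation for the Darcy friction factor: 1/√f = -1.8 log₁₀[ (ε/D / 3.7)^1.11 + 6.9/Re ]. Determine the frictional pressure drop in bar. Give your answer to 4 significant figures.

ΔP ≈ 0.003128 bar

A = πD²/4 = π(0.08853)²/4 = 0.006156 m²; mean velocity V = ṁ/(ρA) = 0.009492/(0.9192 · 0.006156) = 1.678 m/s.
Reynolds number Re = ρVD/μ = 0.9192 · 1.678 · 0.08853 / 1.93e-05 = 7073.
Re > 4000 → turbulent. Relative roughness ε/D = 0.0023/0.08853 = 0.026. Haaland: 1/√f = -1.8 log₁₀[(0.026/3.7)^1.11 + 6.9/7073] = -1.8 log₁₀[0.00407 + 0.000976] = 4.135, so f = 0.05849.
Total minor-loss coefficient ΣK = 4·1.2 + 4·0.27 = 5.88.
ΔP = [f·L/D + ΣK]·(ρV²/2) = [0.05849·357.1/0.08853 + 5.88]·(0.9192·1.678²/2) = [235.9 + 5.88]·1.293 = 312.8 Pa.
ΔP = 312.8 Pa = 0.003128 bar.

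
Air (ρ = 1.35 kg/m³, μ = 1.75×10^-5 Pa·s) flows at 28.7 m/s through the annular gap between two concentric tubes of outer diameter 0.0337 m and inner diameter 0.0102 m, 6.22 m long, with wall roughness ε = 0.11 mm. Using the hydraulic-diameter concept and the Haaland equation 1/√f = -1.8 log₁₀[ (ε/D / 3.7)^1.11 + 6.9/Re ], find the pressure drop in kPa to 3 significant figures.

ΔP ≈ 4.63 kPa

Hydraulic diameter D_h = 4A/P = D_o - D_i = 0.0337 - 0.0102 = 0.0235 m.
Re = ρVD_h/μ = 1.35·28.7·0.0235/1.75e-05 = 5.203e+04.
ε/D_h = 0.00011/0.0235 = 0.00468; Haaland gives 1/√f = -1.8 log₁₀[0.000607+0.000133] = 5.636, so f = 0.03149.
ΔP = f(L/D_h)(ρV²/2) = 0.03149·6.22/0.0235·556 = 4634 Pa.
ΔP = 4.63 kPa.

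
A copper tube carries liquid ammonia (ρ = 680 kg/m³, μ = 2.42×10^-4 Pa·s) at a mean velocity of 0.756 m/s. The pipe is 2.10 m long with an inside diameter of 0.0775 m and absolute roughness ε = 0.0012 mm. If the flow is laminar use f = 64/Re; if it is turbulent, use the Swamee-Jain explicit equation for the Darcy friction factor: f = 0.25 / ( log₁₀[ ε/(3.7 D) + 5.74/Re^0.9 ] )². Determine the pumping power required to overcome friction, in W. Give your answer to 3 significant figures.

P ≈ 0.305 W

Reynolds number Re = ρVD/μ = 680 · 0.756 · 0.0775 / 0.000242 = 1.646e+05.
Re > 4000 → turbulent. Relative roughness ε/D = 1.2e-06/0.0775 = 1.55e-05. Swamee-Jain: f = 0.25/(log₁₀[1.55e-05/3.7 + 5.74/1.646e+05^0.9])² = 0.25/(log₁₀[4.18e-06 + 0.000116])² = 0.25/(-3.921)² = 0.01626.
Darcy-Weisbach: ΔP = f(L/D)(ρV²/2) = 0.01626·(2.1/0.0775)·(680·0.756²/2) = 0.01626·27.1·194.3 = 85.64 Pa.
Q = V·A = 0.756·0.004717 = 0.003566 m³/s.
Pumping power P = QΔP = 0.003566·85.64 = 0.3054 W = 0.305 W.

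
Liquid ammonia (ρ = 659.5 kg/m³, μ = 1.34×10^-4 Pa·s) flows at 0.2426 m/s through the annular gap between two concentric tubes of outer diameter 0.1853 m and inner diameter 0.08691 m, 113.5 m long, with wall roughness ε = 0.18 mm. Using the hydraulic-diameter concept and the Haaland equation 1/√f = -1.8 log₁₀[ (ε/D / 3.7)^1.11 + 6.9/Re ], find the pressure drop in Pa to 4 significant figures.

Hydraulic diameter D_h = 4A/P = D_o - D_i = 0.1853 - 0.08691 = 0.09839 m.
Re = ρVD_h/μ = 659.5·0.2426·0.09839/0.000134 = 1.175e+05.
ε/D_h = 0.00018/0.09839 = 0.00183; Haaland gives 1/√f = -1.8 log₁₀[0.000214+5.87e-05] = 6.416, so f = 0.0243.
ΔP = f(L/D_h)(ρV²/2) = 0.0243·113.5/0.09839·19.41 = 543.9 Pa.

ΔP ≈ 543.9 Pa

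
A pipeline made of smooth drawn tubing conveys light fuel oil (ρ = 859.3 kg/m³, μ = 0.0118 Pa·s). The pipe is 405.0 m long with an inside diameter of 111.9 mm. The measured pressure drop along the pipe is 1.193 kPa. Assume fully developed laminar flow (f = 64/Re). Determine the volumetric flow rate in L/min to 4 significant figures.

For laminar flow, f = 64/Re with Re = ρVD/μ, so Darcy-Weisbach reduces to ΔP = 32μLV/D². Solving for V: V = ΔP·D²/(32μL) = 1193·(0.1119)²/(32·0.0118·405) = 0.09768 m/s.
Check: Re = ρVD/μ = 859.3·0.09768·0.1119/0.0118 = 796 < 2300, so the laminar assumption holds.
Q = V·A = 0.09768·(π/4·0.1119²) = 0.0009606 m³/s = 57.64 L/min.

Q ≈ 57.64 L/min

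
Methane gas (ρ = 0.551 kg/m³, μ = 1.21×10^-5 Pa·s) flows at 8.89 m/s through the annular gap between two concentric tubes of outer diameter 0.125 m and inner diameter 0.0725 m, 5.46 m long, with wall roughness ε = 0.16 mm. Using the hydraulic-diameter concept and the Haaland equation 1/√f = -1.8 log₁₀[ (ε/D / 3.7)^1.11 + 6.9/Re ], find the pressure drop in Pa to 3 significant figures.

ΔP ≈ 70.3 Pa

Hydraulic diameter D_h = 4A/P = D_o - D_i = 0.125 - 0.0725 = 0.0525 m.
Re = ρVD_h/μ = 0.551·8.89·0.0525/1.21e-05 = 2.125e+04.
ε/D_h = 0.00016/0.0525 = 0.00305; Haaland gives 1/√f = -1.8 log₁₀[0.000377+0.000325] = 5.677, so f = 0.03103.
ΔP = f(L/D_h)(ρV²/2) = 0.03103·5.46/0.0525·21.77 = 70.27 Pa.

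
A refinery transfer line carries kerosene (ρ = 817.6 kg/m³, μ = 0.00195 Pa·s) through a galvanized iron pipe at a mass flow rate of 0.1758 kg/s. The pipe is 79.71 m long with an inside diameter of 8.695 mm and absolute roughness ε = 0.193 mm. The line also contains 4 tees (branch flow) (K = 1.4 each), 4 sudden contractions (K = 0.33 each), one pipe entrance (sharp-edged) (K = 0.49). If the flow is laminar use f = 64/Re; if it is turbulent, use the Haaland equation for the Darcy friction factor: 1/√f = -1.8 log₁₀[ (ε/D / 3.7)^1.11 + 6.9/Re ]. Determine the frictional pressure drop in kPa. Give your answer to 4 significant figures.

A = πD²/4 = π(0.008695)²/4 = 5.938e-05 m²; mean velocity V = ṁ/(ρA) = 0.1758/(817.6 · 5.938e-05) = 3.621 m/s.
Reynolds number Re = ρVD/μ = 817.6 · 3.621 · 0.008695 / 0.00195 = 1.32e+04.
Re > 4000 → turbulent. Relative roughness ε/D = 0.000193/0.008695 = 0.0222. Haaland: 1/√f = -1.8 log₁₀[(0.0222/3.7)^1.11 + 6.9/1.32e+04] = -1.8 log₁₀[0.00342 + 0.000523] = 4.328, so f = 0.05338.
Total minor-loss coefficient ΣK = 4·1.4 + 4·0.33 + 1·0.49 = 7.41.
ΔP = [f·L/D + ΣK]·(ρV²/2) = [0.05338·79.71/0.008695 + 7.41]·(817.6·3.621²/2) = [489.4 + 7.41]·5361 = 2.663e+06 Pa.
ΔP = 2.663e+06 Pa = 2663 kPa.

ΔP ≈ 2663 kPa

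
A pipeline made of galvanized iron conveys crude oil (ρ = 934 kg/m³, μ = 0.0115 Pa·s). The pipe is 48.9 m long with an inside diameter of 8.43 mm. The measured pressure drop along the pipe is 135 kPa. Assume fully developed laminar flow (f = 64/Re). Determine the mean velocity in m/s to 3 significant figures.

For laminar flow, f = 64/Re with Re = ρVD/μ, so Darcy-Weisbach reduces to ΔP = 32μLV/D². Solving for V: V = ΔP·D²/(32μL) = 1.35e+05·(0.00843)²/(32·0.0115·48.9) = 0.5331 m/s.
Check: Re = ρVD/μ = 934·0.5331·0.00843/0.0115 = 365 < 2300, so the laminar assumption holds.

V ≈ 0.533 m/s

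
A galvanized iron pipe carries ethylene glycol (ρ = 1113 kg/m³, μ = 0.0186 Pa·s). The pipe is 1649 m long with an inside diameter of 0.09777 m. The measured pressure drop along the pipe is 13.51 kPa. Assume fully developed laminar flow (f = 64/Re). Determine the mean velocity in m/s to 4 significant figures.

For laminar flow, f = 64/Re with Re = ρVD/μ, so Darcy-Weisbach reduces to ΔP = 32μLV/D². Solving for V: V = ΔP·D²/(32μL) = 1.351e+04·(0.09777)²/(32·0.0186·1649) = 0.1316 m/s.
Check: Re = ρVD/μ = 1113·0.1316·0.09777/0.0186 = 769.8 < 2300, so the laminar assumption holds.

V ≈ 0.1316 m/s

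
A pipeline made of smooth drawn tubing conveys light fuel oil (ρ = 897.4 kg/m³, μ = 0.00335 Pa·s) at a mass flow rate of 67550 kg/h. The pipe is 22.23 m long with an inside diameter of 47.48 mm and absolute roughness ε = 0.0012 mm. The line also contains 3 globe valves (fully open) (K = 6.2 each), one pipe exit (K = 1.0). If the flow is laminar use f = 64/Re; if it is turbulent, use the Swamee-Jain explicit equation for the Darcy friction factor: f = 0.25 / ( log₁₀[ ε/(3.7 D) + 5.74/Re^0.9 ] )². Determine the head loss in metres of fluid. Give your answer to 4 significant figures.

h_f ≈ 194.7 m

ṁ = 67550 kg/h = 67550/3600 = 18.76 kg/s.
A = πD²/4 = π(0.04748)²/4 = 0.001771 m²; mean velocity V = ṁ/(ρA) = 18.76/(897.4 · 0.001771) = 11.81 m/s.
Reynolds number Re = ρVD/μ = 897.4 · 11.81 · 0.04748 / 0.00335 = 1.502e+05.
Re > 4000 → turbulent. Relative roughness ε/D = 1.2e-06/0.04748 = 2.53e-05. Swamee-Jain: f = 0.25/(log₁₀[2.53e-05/3.7 + 5.74/1.502e+05^0.9])² = 0.25/(log₁₀[6.83e-06 + 0.000126])² = 0.25/(-3.877)² = 0.01663.
Total minor-loss coefficient ΣK = 3·6.2 + 1·1 = 19.6.
ΔP = [f·L/D + ΣK]·(ρV²/2) = [0.01663·22.23/0.04748 + 19.6]·(897.4·11.81²/2) = [7.787 + 19.6]·6.258e+04 = 1.714e+06 Pa.
Head loss h_f = ΔP/(ρg) = 1.714e+06/(897.4·9.81) = 194.7 m.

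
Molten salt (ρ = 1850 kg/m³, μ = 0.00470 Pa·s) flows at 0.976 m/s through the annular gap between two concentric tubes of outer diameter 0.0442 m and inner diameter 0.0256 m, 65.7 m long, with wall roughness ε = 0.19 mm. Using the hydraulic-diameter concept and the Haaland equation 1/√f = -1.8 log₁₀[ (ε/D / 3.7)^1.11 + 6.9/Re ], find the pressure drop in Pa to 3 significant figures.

Hydraulic diameter D_h = 4A/P = D_o - D_i = 0.0442 - 0.0256 = 0.0186 m.
Re = ρVD_h/μ = 1850·0.976·0.0186/0.0047 = 7146.
ε/D_h = 0.00019/0.0186 = 0.0102; Haaland gives 1/√f = -1.8 log₁₀[0.00144+0.000966] = 4.713, so f = 0.04503.
ΔP = f(L/D_h)(ρV²/2) = 0.04503·65.7/0.0186·881.1 = 1.401e+05 Pa.

ΔP ≈ 140000 Pa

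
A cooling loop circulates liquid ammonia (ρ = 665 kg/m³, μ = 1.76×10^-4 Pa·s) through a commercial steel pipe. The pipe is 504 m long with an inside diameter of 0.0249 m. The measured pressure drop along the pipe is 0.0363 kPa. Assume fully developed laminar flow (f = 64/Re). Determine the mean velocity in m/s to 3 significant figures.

V ≈ 0.00793 m/s

For laminar flow, f = 64/Re with Re = ρVD/μ, so Darcy-Weisbach reduces to ΔP = 32μLV/D². Solving for V: V = ΔP·D²/(32μL) = 36.3·(0.0249)²/(32·0.000176·504) = 0.007929 m/s.
Check: Re = ρVD/μ = 665·0.007929·0.0249/0.000176 = 746 < 2300, so the laminar assumption holds.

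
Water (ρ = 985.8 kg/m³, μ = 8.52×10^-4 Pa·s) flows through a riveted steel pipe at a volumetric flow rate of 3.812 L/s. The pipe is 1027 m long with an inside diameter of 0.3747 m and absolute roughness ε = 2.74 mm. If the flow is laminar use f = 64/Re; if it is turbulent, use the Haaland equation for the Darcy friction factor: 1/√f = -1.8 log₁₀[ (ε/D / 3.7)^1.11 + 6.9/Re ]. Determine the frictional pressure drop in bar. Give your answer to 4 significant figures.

ΔP ≈ 6.193×10^-4 bar

Q = 3.812 L/s = 3.812/1000 = 0.003812 m³/s.
Cross-sectional area A = πD²/4 = π(0.3747)²/4 = 0.1103 m²; mean velocity V = Q/A = 0.003812/0.1103 = 0.03457 m/s.
Reynolds number Re = ρVD/μ = 985.8 · 0.03457 · 0.3747 / 0.000852 = 1.499e+04.
Re > 4000 → turbulent. Relative roughness ε/D = 0.00274/0.3747 = 0.00731. Haaland: 1/√f = -1.8 log₁₀[(0.00731/3.7)^1.11 + 6.9/1.499e+04] = -1.8 log₁₀[0.000996 + 0.00046] = 5.106, so f = 0.03836.
Darcy-Weisbach: ΔP = f(L/D)(ρV²/2) = 0.03836·(1027/0.3747)·(985.8·0.03457²/2) = 0.03836·2741·0.589 = 61.93 Pa.
ΔP = 61.93 Pa = 6.193×10^-4 bar.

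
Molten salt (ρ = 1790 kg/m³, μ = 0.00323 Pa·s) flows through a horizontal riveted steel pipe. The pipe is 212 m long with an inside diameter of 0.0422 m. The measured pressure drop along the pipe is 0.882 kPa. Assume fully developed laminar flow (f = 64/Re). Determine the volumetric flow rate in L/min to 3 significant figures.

Q ≈ 6.02 L/min

For laminar flow, f = 64/Re with Re = ρVD/μ, so Darcy-Weisbach reduces to ΔP = 32μLV/D². Solving for V: V = ΔP·D²/(32μL) = 882·(0.0422)²/(32·0.00323·212) = 0.07168 m/s.
Check: Re = ρVD/μ = 1790·0.07168·0.0422/0.00323 = 1676 < 2300, so the laminar assumption holds.
Q = V·A = 0.07168·(π/4·0.0422²) = 0.0001003 m³/s = 6.02 L/min.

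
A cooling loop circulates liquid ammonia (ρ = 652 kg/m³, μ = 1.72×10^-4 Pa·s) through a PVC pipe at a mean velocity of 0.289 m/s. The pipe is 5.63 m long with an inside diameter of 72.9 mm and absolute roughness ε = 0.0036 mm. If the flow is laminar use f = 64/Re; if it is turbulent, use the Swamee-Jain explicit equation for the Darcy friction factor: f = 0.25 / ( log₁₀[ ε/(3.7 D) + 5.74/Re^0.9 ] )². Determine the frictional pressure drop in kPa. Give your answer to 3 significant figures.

Reynolds number Re = ρVD/μ = 652 · 0.289 · 0.0729 / 0.000172 = 7.986e+04.
Re > 4000 → turbulent. Relative roughness ε/D = 3.6e-06/0.0729 = 4.94e-05. Swamee-Jain: f = 0.25/(log₁₀[4.94e-05/3.7 + 5.74/7.986e+04^0.9])² = 0.25/(log₁₀[1.33e-05 + 0.000222])² = 0.25/(-3.628)² = 0.01899.
Darcy-Weisbach: ΔP = f(L/D)(ρV²/2) = 0.01899·(5.63/0.0729)·(652·0.289²/2) = 0.01899·77.23·27.23 = 39.94 Pa.
ΔP = 39.94 Pa = 0.0399 kPa.

ΔP ≈ 0.0399 kPa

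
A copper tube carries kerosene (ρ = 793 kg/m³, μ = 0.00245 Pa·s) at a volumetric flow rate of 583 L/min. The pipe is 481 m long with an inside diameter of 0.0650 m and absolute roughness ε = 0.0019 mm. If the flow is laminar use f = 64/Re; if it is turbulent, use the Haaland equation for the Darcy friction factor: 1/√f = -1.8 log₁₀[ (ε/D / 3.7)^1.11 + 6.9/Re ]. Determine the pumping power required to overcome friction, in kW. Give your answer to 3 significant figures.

Q = 583 L/min = 583/60000 = 0.009717 m³/s.
Cross-sectional area A = πD²/4 = π(0.065)²/4 = 0.003318 m²; mean velocity V = Q/A = 0.009717/0.003318 = 2.928 m/s.
Reynolds number Re = ρVD/μ = 793 · 2.928 · 0.065 / 0.00245 = 6.161e+04.
Re > 4000 → turbulent. Relative roughness ε/D = 1.9e-06/0.065 = 2.92e-05. Haaland: 1/√f = -1.8 log₁₀[(2.92e-05/3.7)^1.11 + 6.9/6.161e+04] = -1.8 log₁₀[2.17e-06 + 0.000112] = 7.096, so f = 0.01986.
Darcy-Weisbach: ΔP = f(L/D)(ρV²/2) = 0.01986·(481/0.065)·(793·2.928²/2) = 0.01986·7400·3400 = 4.996e+05 Pa.
Pumping power P = QΔP = 0.009717·4.996e+05 = 4854 W = 4.85 kW.

P ≈ 4.85 kW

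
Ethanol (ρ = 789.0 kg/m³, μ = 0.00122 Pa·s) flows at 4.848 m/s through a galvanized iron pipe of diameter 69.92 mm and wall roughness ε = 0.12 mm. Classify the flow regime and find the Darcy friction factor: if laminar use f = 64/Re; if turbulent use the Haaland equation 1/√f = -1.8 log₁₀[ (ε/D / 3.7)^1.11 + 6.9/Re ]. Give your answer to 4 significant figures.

f ≈ 0.02334

Re = ρVD/μ = 789·4.848·0.06992/0.00122 = 2.192e+05.
Re > 4000 → turbulent. ε/D = 0.00012/0.06992 = 0.00172; Haaland: 1/√f = -1.8 log₁₀[0.000199 + 3.15e-05] = 6.546, so f = 0.02334.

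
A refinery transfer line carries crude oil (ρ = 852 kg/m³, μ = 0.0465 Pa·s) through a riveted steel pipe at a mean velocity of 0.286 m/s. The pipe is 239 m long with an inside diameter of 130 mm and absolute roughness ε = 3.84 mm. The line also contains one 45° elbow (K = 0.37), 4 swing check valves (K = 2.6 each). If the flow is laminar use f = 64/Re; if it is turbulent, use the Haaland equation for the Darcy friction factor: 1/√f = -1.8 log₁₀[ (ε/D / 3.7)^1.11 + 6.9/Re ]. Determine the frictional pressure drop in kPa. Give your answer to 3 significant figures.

ΔP ≈ 6.39 kPa

Reynolds number Re = ρVD/μ = 852 · 0.286 · 0.13 / 0.0465 = 681.2.
Re < 2300 → laminar flow, so f = 64/Re = 64/681.2 = 0.09395 (the turbulent correlation is not needed).
Total minor-loss coefficient ΣK = 1·0.37 + 4·2.6 = 10.8.
ΔP = [f·L/D + ΣK]·(ρV²/2) = [0.09395·239/0.13 + 10.8]·(852·0.286²/2) = [172.7 + 10.8]·34.85 = 6394 Pa.
ΔP = 6394 Pa = 6.39 kPa.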